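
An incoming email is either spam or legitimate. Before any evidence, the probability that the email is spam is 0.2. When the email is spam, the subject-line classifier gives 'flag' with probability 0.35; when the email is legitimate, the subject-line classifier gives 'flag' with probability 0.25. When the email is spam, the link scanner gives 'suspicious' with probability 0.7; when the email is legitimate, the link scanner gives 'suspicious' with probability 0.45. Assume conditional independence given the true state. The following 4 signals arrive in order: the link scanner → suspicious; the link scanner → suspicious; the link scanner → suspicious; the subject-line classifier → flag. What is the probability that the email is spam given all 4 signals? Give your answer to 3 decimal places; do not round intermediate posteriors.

0.568

Apply Bayes' rule sequentially, carrying P(spam) forward.
After the link scanner='suspicious': P(spam) = 0.7·0.2000 / (0.7·0.2000 + 0.45·0.8000) ≈ 0.2800
After the link scanner='suspicious': P(spam) = 0.7·0.2800 / (0.7·0.2800 + 0.45·0.7200) ≈ 0.3769
After the link scanner='suspicious': P(spam) = 0.7·0.3769 / (0.7·0.3769 + 0.45·0.6231) ≈ 0.4848
After the subject-line classifier='flag': P(spam) = 0.35·0.4848 / (0.35·0.4848 + 0.25·0.5152) ≈ 0.5685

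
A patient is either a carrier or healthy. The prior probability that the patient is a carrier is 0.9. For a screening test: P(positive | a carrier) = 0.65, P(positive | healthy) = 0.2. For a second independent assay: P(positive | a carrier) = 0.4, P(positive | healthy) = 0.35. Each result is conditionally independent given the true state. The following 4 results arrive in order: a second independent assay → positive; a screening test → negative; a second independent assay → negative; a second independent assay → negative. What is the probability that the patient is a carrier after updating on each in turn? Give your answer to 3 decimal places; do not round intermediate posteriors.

Apply Bayes' rule sequentially, carrying P(carrier) forward.
After a second independent assay='positive': P(carrier) = 0.4·0.9000 / (0.4·0.9000 + 0.35·0.1000) ≈ 0.9114
After a screening test='negative': P(carrier) = 0.35·0.9114 / (0.35·0.9114 + 0.8·0.0886) ≈ 0.8182
After a second independent assay='negative': P(carrier) = 0.6·0.8182 / (0.6·0.8182 + 0.65·0.1818) ≈ 0.8060
After a second independent assay='negative': P(carrier) = 0.6·0.8060 / (0.6·0.8060 + 0.65·0.1940) ≈ 0.7931

0.793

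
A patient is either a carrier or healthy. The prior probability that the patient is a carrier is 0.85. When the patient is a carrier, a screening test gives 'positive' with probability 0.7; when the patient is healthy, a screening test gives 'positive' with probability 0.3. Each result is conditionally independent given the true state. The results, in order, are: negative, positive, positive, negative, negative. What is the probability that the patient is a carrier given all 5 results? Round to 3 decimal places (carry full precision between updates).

After 'negative': P(carrier) = 0.3·0.8500 / (0.3·0.8500 + 0.7·0.1500) ≈ 0.7083
After 'positive': P(carrier) = 0.7·0.7083 / (0.7·0.7083 + 0.3·0.2917) ≈ 0.8500
After 'positive': P(carrier) = 0.7·0.8500 / (0.7·0.8500 + 0.3·0.1500) ≈ 0.9297
After 'negative': P(carrier) = 0.3·0.9297 / (0.3·0.9297 + 0.7·0.0703) ≈ 0.8500
After 'negative': P(carrier) = 0.3·0.8500 / (0.3·0.8500 + 0.7·0.1500) ≈ 0.7083

0.708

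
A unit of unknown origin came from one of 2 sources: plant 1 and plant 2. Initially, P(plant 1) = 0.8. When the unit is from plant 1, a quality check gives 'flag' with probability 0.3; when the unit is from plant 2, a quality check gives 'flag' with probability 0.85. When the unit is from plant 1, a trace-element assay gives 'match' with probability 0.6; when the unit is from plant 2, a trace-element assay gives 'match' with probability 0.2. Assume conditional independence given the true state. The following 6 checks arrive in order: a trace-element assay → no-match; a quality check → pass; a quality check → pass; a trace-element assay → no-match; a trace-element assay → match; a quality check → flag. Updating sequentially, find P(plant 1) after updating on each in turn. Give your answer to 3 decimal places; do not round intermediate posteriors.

0.958

After a trace-element assay='no-match': P(plant 1) = 0.4·0.8000 / (0.4·0.8000 + 0.8·0.2000) ≈ 0.6667
After a quality check='pass': P(plant 1) = 0.7·0.6667 / (0.7·0.6667 + 0.15·0.3333) ≈ 0.9032
After a quality check='pass': P(plant 1) = 0.7·0.9032 / (0.7·0.9032 + 0.15·0.0968) ≈ 0.9776
After a trace-element assay='no-match': P(plant 1) = 0.4·0.9776 / (0.4·0.9776 + 0.8·0.0224) ≈ 0.9561
After a trace-element assay='match': P(plant 1) = 0.6·0.9561 / (0.6·0.9561 + 0.2·0.0439) ≈ 0.9849
After a quality check='flag': P(plant 1) = 0.3·0.9849 / (0.3·0.9849 + 0.85·0.0151) ≈ 0.9584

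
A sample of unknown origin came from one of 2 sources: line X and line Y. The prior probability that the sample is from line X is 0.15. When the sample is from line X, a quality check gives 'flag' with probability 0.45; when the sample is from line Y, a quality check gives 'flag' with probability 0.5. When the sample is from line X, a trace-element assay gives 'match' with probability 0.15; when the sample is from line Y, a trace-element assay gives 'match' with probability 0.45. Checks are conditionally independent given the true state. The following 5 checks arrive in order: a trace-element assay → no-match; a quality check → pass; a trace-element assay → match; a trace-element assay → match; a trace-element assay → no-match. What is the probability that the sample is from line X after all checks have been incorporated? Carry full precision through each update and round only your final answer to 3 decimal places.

0.049

After a trace-element assay='no-match': P(line X) = 0.85·0.1500 / (0.85·0.1500 + 0.55·0.8500) ≈ 0.2143
After a quality check='pass': P(line X) = 0.55·0.2143 / (0.55·0.2143 + 0.5·0.7857) ≈ 0.2308
After a trace-element assay='match': P(line X) = 0.15·0.2308 / (0.15·0.2308 + 0.45·0.7692) ≈ 0.0909
After a trace-element assay='match': P(line X) = 0.15·0.0909 / (0.15·0.0909 + 0.45·0.9091) ≈ 0.0323
After a trace-element assay='no-match': P(line X) = 0.85·0.0323 / (0.85·0.0323 + 0.55·0.9677) ≈ 0.0490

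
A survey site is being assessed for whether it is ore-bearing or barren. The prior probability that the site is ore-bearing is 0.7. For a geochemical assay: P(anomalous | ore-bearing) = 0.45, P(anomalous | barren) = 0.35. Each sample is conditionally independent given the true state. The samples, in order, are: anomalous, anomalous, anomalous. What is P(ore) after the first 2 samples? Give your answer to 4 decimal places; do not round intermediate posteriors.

After 'anomalous': P(ore) = 0.45·0.7000 / (0.45·0.7000 + 0.35·0.3000) ≈ 0.7500
After 'anomalous': P(ore) = 0.45·0.7500 / (0.45·0.7500 + 0.35·0.2500) ≈ 0.7941

0.7941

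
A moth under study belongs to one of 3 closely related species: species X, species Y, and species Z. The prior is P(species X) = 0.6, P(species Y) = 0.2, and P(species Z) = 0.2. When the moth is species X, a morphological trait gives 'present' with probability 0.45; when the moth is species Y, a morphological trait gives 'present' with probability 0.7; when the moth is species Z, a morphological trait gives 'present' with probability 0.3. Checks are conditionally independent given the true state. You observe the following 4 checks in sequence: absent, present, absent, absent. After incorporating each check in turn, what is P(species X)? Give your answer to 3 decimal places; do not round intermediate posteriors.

0.648

After 'absent': normaliser = 0.55·0.6000 + 0.3·0.2000 + 0.7·0.2000; P(species X) ≈ 0.6226, P(species Y) ≈ 0.1132, P(species Z) ≈ 0.2642
After 'present': normaliser = 0.45·0.6226 + 0.7·0.1132 + 0.3·0.2642; P(species X) ≈ 0.6387, P(species Y) ≈ 0.1806, P(species Z) ≈ 0.1806
After 'absent': normaliser = 0.55·0.6387 + 0.3·0.1806 + 0.7·0.1806; P(species X) ≈ 0.6604, P(species Y) ≈ 0.1019, P(species Z) ≈ 0.2377
After 'absent': normaliser = 0.55·0.6604 + 0.3·0.1019 + 0.7·0.2377; P(species X) ≈ 0.6484, P(species Y) ≈ 0.0546, P(species Z) ≈ 0.2971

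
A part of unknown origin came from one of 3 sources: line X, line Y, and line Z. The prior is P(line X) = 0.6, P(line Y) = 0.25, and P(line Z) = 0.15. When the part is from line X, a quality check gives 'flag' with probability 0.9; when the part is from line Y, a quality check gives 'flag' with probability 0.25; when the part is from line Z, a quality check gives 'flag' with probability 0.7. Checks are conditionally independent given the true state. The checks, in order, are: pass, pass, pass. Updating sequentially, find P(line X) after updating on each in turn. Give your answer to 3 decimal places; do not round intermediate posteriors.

After 'pass': normaliser = 0.1·0.6000 + 0.75·0.2500 + 0.3·0.1500; P(line X) ≈ 0.2051, P(line Y) ≈ 0.6410, P(line Z) ≈ 0.1538
After 'pass': normaliser = 0.1·0.2051 + 0.75·0.6410 + 0.3·0.1538; P(line X) ≈ 0.0375, P(line Y) ≈ 0.8782, P(line Z) ≈ 0.0843
After 'pass': normaliser = 0.1·0.0375 + 0.75·0.8782 + 0.3·0.0843; P(line X) ≈ 0.0054, P(line Y) ≈ 0.9578, P(line Z) ≈ 0.0368

0.005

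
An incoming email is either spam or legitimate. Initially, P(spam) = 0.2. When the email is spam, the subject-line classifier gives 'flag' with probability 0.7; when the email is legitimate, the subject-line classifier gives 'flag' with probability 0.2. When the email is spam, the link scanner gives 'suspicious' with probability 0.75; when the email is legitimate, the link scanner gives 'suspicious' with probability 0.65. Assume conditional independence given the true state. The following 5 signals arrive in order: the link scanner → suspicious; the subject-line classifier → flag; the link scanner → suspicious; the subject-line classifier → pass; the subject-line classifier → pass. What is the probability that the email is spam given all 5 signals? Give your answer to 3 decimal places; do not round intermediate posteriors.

After the link scanner='suspicious': P(spam) = 0.75·0.2000 / (0.75·0.2000 + 0.65·0.8000) ≈ 0.2239
After the subject-line classifier='flag': P(spam) = 0.7·0.2239 / (0.7·0.2239 + 0.2·0.7761) ≈ 0.5024
After the link scanner='suspicious': P(spam) = 0.75·0.5024 / (0.75·0.5024 + 0.65·0.4976) ≈ 0.5381
After the subject-line classifier='pass': P(spam) = 0.3·0.5381 / (0.3·0.5381 + 0.8·0.4619) ≈ 0.3040
After the subject-line classifier='pass': P(spam) = 0.3·0.3040 / (0.3·0.3040 + 0.8·0.6960) ≈ 0.1408

0.141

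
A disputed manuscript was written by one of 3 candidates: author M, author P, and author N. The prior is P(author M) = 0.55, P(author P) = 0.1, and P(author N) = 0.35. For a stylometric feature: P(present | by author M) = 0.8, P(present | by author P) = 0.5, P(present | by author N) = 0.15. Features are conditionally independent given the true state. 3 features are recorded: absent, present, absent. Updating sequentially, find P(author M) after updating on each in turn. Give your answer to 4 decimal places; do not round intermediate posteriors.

After 'absent': normaliser = 0.2·0.5500 + 0.5·0.1000 + 0.85·0.3500; P(author M) ≈ 0.2404, P(author P) ≈ 0.1093, P(author N) ≈ 0.6503
After 'present': normaliser = 0.8·0.2404 + 0.5·0.1093 + 0.15·0.6503; P(author M) ≈ 0.5583, P(author P) ≈ 0.1586, P(author N) ≈ 0.2831
After 'absent': normaliser = 0.2·0.5583 + 0.5·0.1586 + 0.85·0.2831; P(author M) ≈ 0.2587, P(author P) ≈ 0.1837, P(author N) ≈ 0.5576

0.2587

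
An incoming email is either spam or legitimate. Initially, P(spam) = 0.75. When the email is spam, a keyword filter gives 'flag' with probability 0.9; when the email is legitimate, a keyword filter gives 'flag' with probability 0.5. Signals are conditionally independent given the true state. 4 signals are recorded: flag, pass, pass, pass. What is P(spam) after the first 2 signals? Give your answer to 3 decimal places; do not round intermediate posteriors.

After 'flag': P(spam) = 0.9·0.7500 / (0.9·0.7500 + 0.5·0.2500) ≈ 0.8438
After 'pass': P(spam) = 0.1·0.8438 / (0.1·0.8438 + 0.5·0.1562) ≈ 0.5192

0.519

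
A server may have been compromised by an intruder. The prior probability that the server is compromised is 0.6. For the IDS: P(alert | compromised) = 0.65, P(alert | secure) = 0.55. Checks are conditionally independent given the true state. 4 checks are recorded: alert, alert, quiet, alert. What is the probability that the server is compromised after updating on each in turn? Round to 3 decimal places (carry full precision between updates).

0.658

Apply Bayes' rule sequentially, carrying P(compromised) forward.
After 'alert': P(compromised) = 0.65·0.6000 / (0.65·0.6000 + 0.55·0.4000) ≈ 0.6393
After 'alert': P(compromised) = 0.65·0.6393 / (0.65·0.6393 + 0.55·0.3607) ≈ 0.6769
After 'quiet': P(compromised) = 0.35·0.6769 / (0.35·0.6769 + 0.45·0.3231) ≈ 0.6197
After 'alert': P(compromised) = 0.65·0.6197 / (0.65·0.6197 + 0.55·0.3803) ≈ 0.6582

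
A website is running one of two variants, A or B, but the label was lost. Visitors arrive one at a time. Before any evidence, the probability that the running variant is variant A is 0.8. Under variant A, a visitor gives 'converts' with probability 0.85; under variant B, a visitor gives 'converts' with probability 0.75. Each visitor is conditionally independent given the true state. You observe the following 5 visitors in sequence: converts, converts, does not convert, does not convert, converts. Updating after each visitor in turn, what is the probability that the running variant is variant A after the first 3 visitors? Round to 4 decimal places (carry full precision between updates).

0.7551

Apply Bayes' rule sequentially, carrying P(A) forward.
After 'converts': P(A) = 0.85·0.8000 / (0.85·0.8000 + 0.75·0.2000) ≈ 0.8193
After 'converts': P(A) = 0.85·0.8193 / (0.85·0.8193 + 0.75·0.1807) ≈ 0.8371
After 'does not convert': P(A) = 0.15·0.8371 / (0.15·0.8371 + 0.25·0.1629) ≈ 0.7551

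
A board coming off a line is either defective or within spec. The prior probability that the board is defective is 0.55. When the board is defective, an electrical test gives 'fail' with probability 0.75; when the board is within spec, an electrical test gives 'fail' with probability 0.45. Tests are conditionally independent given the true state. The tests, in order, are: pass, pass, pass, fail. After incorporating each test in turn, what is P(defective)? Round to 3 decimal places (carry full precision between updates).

After 'pass': P(defective) = 0.25·0.5500 / (0.25·0.5500 + 0.55·0.4500) ≈ 0.3571
After 'pass': P(defective) = 0.25·0.3571 / (0.25·0.3571 + 0.55·0.6429) ≈ 0.2016
After 'pass': P(defective) = 0.25·0.2016 / (0.25·0.2016 + 0.55·0.7984) ≈ 0.1030
After 'fail': P(defective) = 0.75·0.1030 / (0.75·0.1030 + 0.45·0.8970) ≈ 0.1606

0.161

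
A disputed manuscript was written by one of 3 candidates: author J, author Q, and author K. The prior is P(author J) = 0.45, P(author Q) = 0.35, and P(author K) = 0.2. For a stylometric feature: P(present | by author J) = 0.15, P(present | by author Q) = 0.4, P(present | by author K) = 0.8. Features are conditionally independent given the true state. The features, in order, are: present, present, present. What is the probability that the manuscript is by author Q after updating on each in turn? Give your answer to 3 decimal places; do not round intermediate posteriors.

0.177

After 'present': normaliser = 0.15·0.4500 + 0.4·0.3500 + 0.8·0.2000; P(author J) ≈ 0.1837, P(author Q) ≈ 0.3810, P(author K) ≈ 0.4354
After 'present': normaliser = 0.15·0.1837 + 0.4·0.3810 + 0.8·0.4354; P(author J) ≈ 0.0522, P(author Q) ≈ 0.2885, P(author K) ≈ 0.6594
After 'present': normaliser = 0.15·0.0522 + 0.4·0.2885 + 0.8·0.6594; P(author J) ≈ 0.0120, P(author Q) ≈ 0.1773, P(author K) ≈ 0.8106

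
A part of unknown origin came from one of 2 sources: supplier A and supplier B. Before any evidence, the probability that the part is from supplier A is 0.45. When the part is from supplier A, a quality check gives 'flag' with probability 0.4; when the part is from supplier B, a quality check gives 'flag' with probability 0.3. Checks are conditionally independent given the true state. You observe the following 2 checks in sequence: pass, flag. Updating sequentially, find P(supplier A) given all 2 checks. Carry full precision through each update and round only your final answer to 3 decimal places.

After 'pass': P(supplier A) = 0.6·0.4500 / (0.6·0.4500 + 0.7·0.5500) ≈ 0.4122
After 'flag': P(supplier A) = 0.4·0.4122 / (0.4·0.4122 + 0.3·0.5878) ≈ 0.4832

0.483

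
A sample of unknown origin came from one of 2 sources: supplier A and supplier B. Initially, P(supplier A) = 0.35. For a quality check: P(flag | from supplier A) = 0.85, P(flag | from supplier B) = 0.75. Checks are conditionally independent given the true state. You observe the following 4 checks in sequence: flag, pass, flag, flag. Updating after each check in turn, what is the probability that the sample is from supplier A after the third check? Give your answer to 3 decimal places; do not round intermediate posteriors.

0.293

Apply Bayes' rule sequentially, carrying P(supplier A) forward.
After 'flag': P(supplier A) = 0.85·0.3500 / (0.85·0.3500 + 0.75·0.6500) ≈ 0.3790
After 'pass': P(supplier A) = 0.15·0.3790 / (0.15·0.3790 + 0.25·0.6210) ≈ 0.2680
After 'flag': P(supplier A) = 0.85·0.2680 / (0.85·0.2680 + 0.75·0.7320) ≈ 0.2933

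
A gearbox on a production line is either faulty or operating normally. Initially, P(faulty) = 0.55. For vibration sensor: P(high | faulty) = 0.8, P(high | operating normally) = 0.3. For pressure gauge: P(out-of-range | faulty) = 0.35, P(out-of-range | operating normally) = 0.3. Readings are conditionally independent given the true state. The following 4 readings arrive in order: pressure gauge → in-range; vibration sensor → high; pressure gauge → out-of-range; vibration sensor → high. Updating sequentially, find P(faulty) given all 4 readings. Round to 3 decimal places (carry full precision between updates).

Each posterior becomes the prior for the next update.
After pressure gauge='in-range': P(faulty) = 0.65·0.5500 / (0.65·0.5500 + 0.7·0.4500) ≈ 0.5316
After vibration sensor='high': P(faulty) = 0.8·0.5316 / (0.8·0.5316 + 0.3·0.4684) ≈ 0.7516
After pressure gauge='out-of-range': P(faulty) = 0.35·0.7516 / (0.35·0.7516 + 0.3·0.2484) ≈ 0.7793
After vibration sensor='high': P(faulty) = 0.8·0.7793 / (0.8·0.7793 + 0.3·0.2207) ≈ 0.9040

0.904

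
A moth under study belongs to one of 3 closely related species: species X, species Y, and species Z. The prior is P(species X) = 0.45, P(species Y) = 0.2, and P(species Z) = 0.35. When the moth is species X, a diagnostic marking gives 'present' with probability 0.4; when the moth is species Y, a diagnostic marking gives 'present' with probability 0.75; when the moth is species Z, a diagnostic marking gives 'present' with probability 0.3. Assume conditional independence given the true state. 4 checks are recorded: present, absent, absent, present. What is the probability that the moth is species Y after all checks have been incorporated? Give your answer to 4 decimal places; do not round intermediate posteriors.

After 'present': normaliser = 0.4·0.4500 + 0.75·0.2000 + 0.3·0.3500; P(species X) ≈ 0.4138, P(species Y) ≈ 0.3448, P(species Z) ≈ 0.2414
After 'absent': normaliser = 0.6·0.4138 + 0.25·0.3448 + 0.7·0.2414; P(species X) ≈ 0.4932, P(species Y) ≈ 0.1712, P(species Z) ≈ 0.3356
After 'absent': normaliser = 0.6·0.4932 + 0.25·0.1712 + 0.7·0.3356; P(species X) ≈ 0.5158, P(species Y) ≈ 0.0746, P(species Z) ≈ 0.4096
After 'present': normaliser = 0.4·0.5158 + 0.75·0.0746 + 0.3·0.4096; P(species X) ≈ 0.5357, P(species Y) ≈ 0.1453, P(species Z) ≈ 0.3190

0.1453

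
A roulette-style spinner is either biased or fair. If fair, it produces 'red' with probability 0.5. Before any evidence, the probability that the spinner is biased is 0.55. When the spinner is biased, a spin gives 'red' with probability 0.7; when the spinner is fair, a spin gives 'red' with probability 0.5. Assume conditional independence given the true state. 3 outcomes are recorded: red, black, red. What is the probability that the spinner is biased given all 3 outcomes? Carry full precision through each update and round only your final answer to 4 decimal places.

After 'red': P(biased) = 0.7·0.5500 / (0.7·0.5500 + 0.5·0.4500) ≈ 0.6311
After 'black': P(biased) = 0.3·0.6311 / (0.3·0.6311 + 0.5·0.3689) ≈ 0.5066
After 'red': P(biased) = 0.7·0.5066 / (0.7·0.5066 + 0.5·0.4934) ≈ 0.5897

0.5897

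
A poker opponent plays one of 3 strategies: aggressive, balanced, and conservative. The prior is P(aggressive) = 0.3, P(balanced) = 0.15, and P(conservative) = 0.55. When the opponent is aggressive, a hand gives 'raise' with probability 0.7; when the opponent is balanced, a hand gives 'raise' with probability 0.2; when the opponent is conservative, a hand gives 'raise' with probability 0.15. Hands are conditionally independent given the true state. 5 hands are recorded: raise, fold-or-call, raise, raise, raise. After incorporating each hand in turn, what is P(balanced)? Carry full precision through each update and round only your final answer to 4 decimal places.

After 'raise': normaliser = 0.7·0.3000 + 0.2·0.1500 + 0.15·0.5500; P(aggressive) ≈ 0.6512, P(balanced) ≈ 0.0930, P(conservative) ≈ 0.2558
After 'fold-or-call': normaliser = 0.3·0.6512 + 0.8·0.0930 + 0.85·0.2558; P(aggressive) ≈ 0.4010, P(balanced) ≈ 0.1527, P(conservative) ≈ 0.4463
After 'raise': normaliser = 0.7·0.4010 + 0.2·0.1527 + 0.15·0.4463; P(aggressive) ≈ 0.7422, P(balanced) ≈ 0.0808, P(conservative) ≈ 0.1770
After 'raise': normaliser = 0.7·0.7422 + 0.2·0.0808 + 0.15·0.1770; P(aggressive) ≈ 0.9240, P(balanced) ≈ 0.0287, P(conservative) ≈ 0.0472
After 'raise': normaliser = 0.7·0.9240 + 0.2·0.0287 + 0.15·0.0472; P(aggressive) ≈ 0.9805, P(balanced) ≈ 0.0087, P(conservative) ≈ 0.0107

0.0087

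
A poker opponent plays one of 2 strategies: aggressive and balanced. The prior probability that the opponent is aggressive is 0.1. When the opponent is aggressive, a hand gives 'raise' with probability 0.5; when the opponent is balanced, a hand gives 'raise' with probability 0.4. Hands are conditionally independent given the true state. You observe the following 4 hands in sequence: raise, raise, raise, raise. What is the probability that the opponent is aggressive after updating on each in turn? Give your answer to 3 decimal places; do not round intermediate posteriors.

After 'raise': P(aggressive) = 0.5·0.1000 / (0.5·0.1000 + 0.4·0.9000) ≈ 0.1220
After 'raise': P(aggressive) = 0.5·0.1220 / (0.5·0.1220 + 0.4·0.8780) ≈ 0.1479
After 'raise': P(aggressive) = 0.5·0.1479 / (0.5·0.1479 + 0.4·0.8521) ≈ 0.1783
After 'raise': P(aggressive) = 0.5·0.1783 / (0.5·0.1783 + 0.4·0.8217) ≈ 0.2134

0.213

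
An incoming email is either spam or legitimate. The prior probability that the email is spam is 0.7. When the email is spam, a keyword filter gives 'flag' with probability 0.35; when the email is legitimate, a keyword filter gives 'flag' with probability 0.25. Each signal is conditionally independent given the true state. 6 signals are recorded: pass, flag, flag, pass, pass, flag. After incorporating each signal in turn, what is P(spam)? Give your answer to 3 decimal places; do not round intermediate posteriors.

Apply Bayes' rule sequentially, carrying P(spam) forward.
After 'pass': P(spam) = 0.65·0.7000 / (0.65·0.7000 + 0.75·0.3000) ≈ 0.6691
After 'flag': P(spam) = 0.35·0.6691 / (0.35·0.6691 + 0.25·0.3309) ≈ 0.7390
After 'flag': P(spam) = 0.35·0.7390 / (0.35·0.7390 + 0.25·0.2610) ≈ 0.7985
After 'pass': P(spam) = 0.65·0.7985 / (0.65·0.7985 + 0.75·0.2015) ≈ 0.7745
After 'pass': P(spam) = 0.65·0.7745 / (0.65·0.7745 + 0.75·0.2255) ≈ 0.7486
After 'flag': P(spam) = 0.35·0.7486 / (0.35·0.7486 + 0.25·0.2514) ≈ 0.8065

0.806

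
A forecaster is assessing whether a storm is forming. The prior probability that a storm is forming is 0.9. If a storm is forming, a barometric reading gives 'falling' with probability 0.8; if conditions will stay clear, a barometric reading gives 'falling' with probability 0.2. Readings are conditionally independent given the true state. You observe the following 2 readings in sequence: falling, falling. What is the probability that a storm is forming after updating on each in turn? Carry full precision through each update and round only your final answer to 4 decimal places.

0.9931

After 'falling': P(storm) = 0.8·0.9000 / (0.8·0.9000 + 0.2·0.1000) ≈ 0.9730
After 'falling': P(storm) = 0.8·0.9730 / (0.8·0.9730 + 0.2·0.0270) ≈ 0.9931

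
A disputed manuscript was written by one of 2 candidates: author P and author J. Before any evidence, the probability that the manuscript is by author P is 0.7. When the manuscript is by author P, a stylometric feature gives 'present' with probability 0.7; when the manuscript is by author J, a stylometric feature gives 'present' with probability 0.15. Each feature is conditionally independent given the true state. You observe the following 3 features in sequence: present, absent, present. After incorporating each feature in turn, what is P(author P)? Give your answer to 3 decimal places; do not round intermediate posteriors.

Apply Bayes' rule sequentially, carrying P(author P) forward.
After 'present': P(author P) = 0.7·0.7000 / (0.7·0.7000 + 0.15·0.3000) ≈ 0.9159
After 'absent': P(author P) = 0.3·0.9159 / (0.3·0.9159 + 0.85·0.0841) ≈ 0.7935
After 'present': P(author P) = 0.7·0.7935 / (0.7·0.7935 + 0.15·0.2065) ≈ 0.9472

0.947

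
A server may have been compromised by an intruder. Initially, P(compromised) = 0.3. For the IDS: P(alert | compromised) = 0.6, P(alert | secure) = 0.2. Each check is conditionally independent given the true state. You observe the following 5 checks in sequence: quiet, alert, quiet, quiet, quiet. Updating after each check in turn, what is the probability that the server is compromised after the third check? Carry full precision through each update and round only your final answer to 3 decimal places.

After 'quiet': P(compromised) = 0.4·0.3000 / (0.4·0.3000 + 0.8·0.7000) ≈ 0.1765
After 'alert': P(compromised) = 0.6·0.1765 / (0.6·0.1765 + 0.2·0.8235) ≈ 0.3913
After 'quiet': P(compromised) = 0.4·0.3913 / (0.4·0.3913 + 0.8·0.6087) ≈ 0.2432

0.243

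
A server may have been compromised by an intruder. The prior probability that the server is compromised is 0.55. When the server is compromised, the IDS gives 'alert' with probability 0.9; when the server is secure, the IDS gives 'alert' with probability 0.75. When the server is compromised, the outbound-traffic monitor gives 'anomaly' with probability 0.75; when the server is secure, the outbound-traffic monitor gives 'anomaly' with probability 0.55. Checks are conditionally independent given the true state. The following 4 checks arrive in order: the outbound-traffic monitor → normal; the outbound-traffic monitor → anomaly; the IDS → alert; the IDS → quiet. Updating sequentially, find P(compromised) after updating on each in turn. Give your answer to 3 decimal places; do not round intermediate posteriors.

Apply Bayes' rule sequentially, carrying P(compromised) forward.
After the outbound-traffic monitor='normal': P(compromised) = 0.25·0.5500 / (0.25·0.5500 + 0.45·0.4500) ≈ 0.4044
After the outbound-traffic monitor='anomaly': P(compromised) = 0.75·0.4044 / (0.75·0.4044 + 0.55·0.5956) ≈ 0.4808
After the IDS='alert': P(compromised) = 0.9·0.4808 / (0.9·0.4808 + 0.75·0.5192) ≈ 0.5263
After the IDS='quiet': P(compromised) = 0.1·0.5263 / (0.1·0.5263 + 0.25·0.4737) ≈ 0.3077

0.308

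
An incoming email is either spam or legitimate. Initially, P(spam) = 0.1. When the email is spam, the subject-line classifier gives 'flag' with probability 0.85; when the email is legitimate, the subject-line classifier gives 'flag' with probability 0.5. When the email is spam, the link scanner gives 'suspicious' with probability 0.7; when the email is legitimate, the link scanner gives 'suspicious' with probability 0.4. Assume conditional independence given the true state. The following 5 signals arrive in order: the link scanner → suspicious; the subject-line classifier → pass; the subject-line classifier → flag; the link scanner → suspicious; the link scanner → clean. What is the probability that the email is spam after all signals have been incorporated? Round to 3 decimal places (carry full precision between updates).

0.080

After the link scanner='suspicious': P(spam) = 0.7·0.1000 / (0.7·0.1000 + 0.4·0.9000) ≈ 0.1628
After the subject-line classifier='pass': P(spam) = 0.15·0.1628 / (0.15·0.1628 + 0.5·0.8372) ≈ 0.0551
After the subject-line classifier='flag': P(spam) = 0.85·0.0551 / (0.85·0.0551 + 0.5·0.9449) ≈ 0.0902
After the link scanner='suspicious': P(spam) = 0.7·0.0902 / (0.7·0.0902 + 0.4·0.9098) ≈ 0.1479
After the link scanner='clean': P(spam) = 0.3·0.1479 / (0.3·0.1479 + 0.6·0.8521) ≈ 0.0798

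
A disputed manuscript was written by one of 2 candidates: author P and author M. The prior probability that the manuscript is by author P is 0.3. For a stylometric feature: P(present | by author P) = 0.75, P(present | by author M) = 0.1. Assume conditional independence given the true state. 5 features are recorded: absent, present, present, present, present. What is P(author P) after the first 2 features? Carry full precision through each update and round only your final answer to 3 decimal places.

0.472

Apply Bayes' rule sequentially, carrying P(author P) forward.
After 'absent': P(author P) = 0.25·0.3000 / (0.25·0.3000 + 0.9·0.7000) ≈ 0.1064
After 'present': P(author P) = 0.75·0.1064 / (0.75·0.1064 + 0.1·0.8936) ≈ 0.4717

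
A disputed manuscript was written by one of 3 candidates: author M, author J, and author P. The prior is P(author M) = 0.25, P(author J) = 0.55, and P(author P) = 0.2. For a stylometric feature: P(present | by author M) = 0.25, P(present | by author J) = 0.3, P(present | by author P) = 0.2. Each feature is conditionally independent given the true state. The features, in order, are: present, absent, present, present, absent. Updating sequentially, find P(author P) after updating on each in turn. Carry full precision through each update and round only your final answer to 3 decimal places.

0.098

After 'present': normaliser = 0.25·0.2500 + 0.3·0.5500 + 0.2·0.2000; P(author M) ≈ 0.2336, P(author J) ≈ 0.6168, P(author P) ≈ 0.1495
After 'absent': normaliser = 0.75·0.2336 + 0.7·0.6168 + 0.8·0.1495; P(author M) ≈ 0.2412, P(author J) ≈ 0.5942, P(author P) ≈ 0.1646
After 'present': normaliser = 0.25·0.2412 + 0.3·0.5942 + 0.2·0.1646; P(author M) ≈ 0.2221, P(author J) ≈ 0.6566, P(author P) ≈ 0.1213
After 'present': normaliser = 0.25·0.2221 + 0.3·0.6566 + 0.2·0.1213; P(author M) ≈ 0.2006, P(author J) ≈ 0.7118, P(author P) ≈ 0.0876
After 'absent': normaliser = 0.75·0.2006 + 0.7·0.7118 + 0.8·0.0876; P(author M) ≈ 0.2093, P(author J) ≈ 0.6931, P(author P) ≈ 0.0975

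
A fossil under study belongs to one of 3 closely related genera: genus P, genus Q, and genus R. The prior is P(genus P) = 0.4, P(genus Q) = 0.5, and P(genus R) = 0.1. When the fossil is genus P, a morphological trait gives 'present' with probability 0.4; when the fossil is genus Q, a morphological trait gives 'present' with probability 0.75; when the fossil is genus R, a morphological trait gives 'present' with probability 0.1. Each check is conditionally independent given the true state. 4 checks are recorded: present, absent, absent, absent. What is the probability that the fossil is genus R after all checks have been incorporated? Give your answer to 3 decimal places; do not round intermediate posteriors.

After 'present': normaliser = 0.4·0.4000 + 0.75·0.5000 + 0.1·0.1000; P(genus P) ≈ 0.2936, P(genus Q) ≈ 0.6881, P(genus R) ≈ 0.0183
After 'absent': normaliser = 0.6·0.2936 + 0.25·0.6881 + 0.9·0.0183; P(genus P) ≈ 0.4830, P(genus Q) ≈ 0.4717, P(genus R) ≈ 0.0453
After 'absent': normaliser = 0.6·0.4830 + 0.25·0.4717 + 0.9·0.0453; P(genus P) ≈ 0.6462, P(genus Q) ≈ 0.2629, P(genus R) ≈ 0.0909
After 'absent': normaliser = 0.6·0.6462 + 0.25·0.2629 + 0.9·0.0909; P(genus P) ≈ 0.7244, P(genus Q) ≈ 0.1228, P(genus R) ≈ 0.1528

0.153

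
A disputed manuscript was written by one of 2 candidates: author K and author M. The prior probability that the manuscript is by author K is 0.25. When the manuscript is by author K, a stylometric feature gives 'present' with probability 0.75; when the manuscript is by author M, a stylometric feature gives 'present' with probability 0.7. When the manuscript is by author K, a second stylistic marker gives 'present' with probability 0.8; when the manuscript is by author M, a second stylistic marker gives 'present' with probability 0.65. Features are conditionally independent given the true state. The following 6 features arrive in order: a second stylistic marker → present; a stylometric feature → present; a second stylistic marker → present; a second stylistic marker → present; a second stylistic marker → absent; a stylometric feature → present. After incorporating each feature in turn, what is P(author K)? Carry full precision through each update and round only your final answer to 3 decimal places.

After a second stylistic marker='present': P(author K) = 0.8·0.2500 / (0.8·0.2500 + 0.65·0.7500) ≈ 0.2909
After a stylometric feature='present': P(author K) = 0.75·0.2909 / (0.75·0.2909 + 0.7·0.7091) ≈ 0.3053
After a second stylistic marker='present': P(author K) = 0.8·0.3053 / (0.8·0.3053 + 0.65·0.6947) ≈ 0.3511
After a second stylistic marker='present': P(author K) = 0.8·0.3511 / (0.8·0.3511 + 0.65·0.6489) ≈ 0.3997
After a second stylistic marker='absent': P(author K) = 0.2·0.3997 / (0.2·0.3997 + 0.35·0.6003) ≈ 0.2756
After a stylometric feature='present': P(author K) = 0.75·0.2756 / (0.75·0.2756 + 0.7·0.7244) ≈ 0.2896

0.290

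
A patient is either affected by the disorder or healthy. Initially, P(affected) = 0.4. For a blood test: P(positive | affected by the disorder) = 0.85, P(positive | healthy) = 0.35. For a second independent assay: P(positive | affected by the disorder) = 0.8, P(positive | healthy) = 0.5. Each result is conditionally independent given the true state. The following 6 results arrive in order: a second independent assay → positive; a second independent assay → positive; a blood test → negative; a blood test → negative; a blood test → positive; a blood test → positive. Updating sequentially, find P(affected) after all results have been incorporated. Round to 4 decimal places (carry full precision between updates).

After a second independent assay='positive': P(affected) = 0.8·0.4000 / (0.8·0.4000 + 0.5·0.6000) ≈ 0.5161
After a second independent assay='positive': P(affected) = 0.8·0.5161 / (0.8·0.5161 + 0.5·0.4839) ≈ 0.6305
After a blood test='negative': P(affected) = 0.15·0.6305 / (0.15·0.6305 + 0.65·0.3695) ≈ 0.2826
After a blood test='negative': P(affected) = 0.15·0.2826 / (0.15·0.2826 + 0.65·0.7174) ≈ 0.0833
After a blood test='positive': P(affected) = 0.85·0.0833 / (0.85·0.0833 + 0.35·0.9167) ≈ 0.1808
After a blood test='positive': P(affected) = 0.85·0.1808 / (0.85·0.1808 + 0.35·0.8192) ≈ 0.3490

0.3490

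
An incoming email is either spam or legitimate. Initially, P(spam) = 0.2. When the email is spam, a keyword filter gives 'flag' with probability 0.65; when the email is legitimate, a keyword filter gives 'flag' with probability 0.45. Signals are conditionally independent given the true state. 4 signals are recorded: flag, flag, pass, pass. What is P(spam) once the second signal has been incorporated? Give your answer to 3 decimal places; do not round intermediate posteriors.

0.343

After 'flag': P(spam) = 0.65·0.2000 / (0.65·0.2000 + 0.45·0.8000) ≈ 0.2653
After 'flag': P(spam) = 0.65·0.2653 / (0.65·0.2653 + 0.45·0.7347) ≈ 0.3428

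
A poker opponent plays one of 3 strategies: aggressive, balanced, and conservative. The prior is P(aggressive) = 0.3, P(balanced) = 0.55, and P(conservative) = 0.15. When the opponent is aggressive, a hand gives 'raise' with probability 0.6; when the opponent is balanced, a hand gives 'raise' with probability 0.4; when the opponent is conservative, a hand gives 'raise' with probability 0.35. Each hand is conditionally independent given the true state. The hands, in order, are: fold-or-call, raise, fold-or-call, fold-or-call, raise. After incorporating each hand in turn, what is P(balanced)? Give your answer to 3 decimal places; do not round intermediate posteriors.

After 'fold-or-call': normaliser = 0.4·0.3000 + 0.6·0.5500 + 0.65·0.1500; P(aggressive) ≈ 0.2192, P(balanced) ≈ 0.6027, P(conservative) ≈ 0.1781
After 'raise': normaliser = 0.6·0.2192 + 0.4·0.6027 + 0.35·0.1781; P(aggressive) ≈ 0.3024, P(balanced) ≈ 0.5543, P(conservative) ≈ 0.1433
After 'fold-or-call': normaliser = 0.4·0.3024 + 0.6·0.5543 + 0.65·0.1433; P(aggressive) ≈ 0.2212, P(balanced) ≈ 0.6084, P(conservative) ≈ 0.1704
After 'fold-or-call': normaliser = 0.4·0.2212 + 0.6·0.6084 + 0.65·0.1704; P(aggressive) ≈ 0.1568, P(balanced) ≈ 0.6469, P(conservative) ≈ 0.1963
After 'raise': normaliser = 0.6·0.1568 + 0.4·0.6469 + 0.35·0.1963; P(aggressive) ≈ 0.2232, P(balanced) ≈ 0.6138, P(conservative) ≈ 0.1630

0.614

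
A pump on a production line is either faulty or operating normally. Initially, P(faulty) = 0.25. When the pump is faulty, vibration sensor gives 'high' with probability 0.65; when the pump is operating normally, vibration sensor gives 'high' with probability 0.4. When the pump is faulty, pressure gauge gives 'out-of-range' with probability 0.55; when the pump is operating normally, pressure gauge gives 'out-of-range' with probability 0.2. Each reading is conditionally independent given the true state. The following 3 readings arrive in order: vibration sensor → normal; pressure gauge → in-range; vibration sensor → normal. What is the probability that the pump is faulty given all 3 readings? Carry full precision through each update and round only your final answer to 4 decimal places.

0.0600

Apply Bayes' rule sequentially, carrying P(faulty) forward.
After vibration sensor='normal': P(faulty) = 0.35·0.2500 / (0.35·0.2500 + 0.6·0.7500) ≈ 0.1628
After pressure gauge='in-range': P(faulty) = 0.45·0.1628 / (0.45·0.1628 + 0.8·0.8372) ≈ 0.0986
After vibration sensor='normal': P(faulty) = 0.35·0.0986 / (0.35·0.0986 + 0.6·0.9014) ≈ 0.0600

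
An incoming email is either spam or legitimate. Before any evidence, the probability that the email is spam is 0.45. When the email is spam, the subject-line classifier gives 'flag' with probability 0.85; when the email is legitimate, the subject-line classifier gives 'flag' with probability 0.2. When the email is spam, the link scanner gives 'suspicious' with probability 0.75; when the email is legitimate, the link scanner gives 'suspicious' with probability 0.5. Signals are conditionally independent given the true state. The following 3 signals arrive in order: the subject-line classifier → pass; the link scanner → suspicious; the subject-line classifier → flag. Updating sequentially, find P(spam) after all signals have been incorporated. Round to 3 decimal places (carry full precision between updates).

After the subject-line classifier='pass': P(spam) = 0.15·0.4500 / (0.15·0.4500 + 0.8·0.5500) ≈ 0.1330
After the link scanner='suspicious': P(spam) = 0.75·0.1330 / (0.75·0.1330 + 0.5·0.8670) ≈ 0.1871
After the subject-line classifier='flag': P(spam) = 0.85·0.1871 / (0.85·0.1871 + 0.2·0.8129) ≈ 0.4944

0.494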